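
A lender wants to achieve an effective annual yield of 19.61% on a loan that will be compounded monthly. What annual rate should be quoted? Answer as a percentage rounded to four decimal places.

18.0409%

(1 + r/12)^12 − 1 = 0.1961, so 1 + r/12 = 1.1961^(1/12).
r/12 = 0.015034, so r = 0.180409 = 18.0409%.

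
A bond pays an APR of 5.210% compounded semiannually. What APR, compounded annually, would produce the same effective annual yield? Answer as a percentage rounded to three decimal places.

5.278%

EAR = (1 + 0.05210/2)^2 − 1 = 0.052779.
Compounded annually, the equivalent nominal rate is the EAR itself: 5.278%.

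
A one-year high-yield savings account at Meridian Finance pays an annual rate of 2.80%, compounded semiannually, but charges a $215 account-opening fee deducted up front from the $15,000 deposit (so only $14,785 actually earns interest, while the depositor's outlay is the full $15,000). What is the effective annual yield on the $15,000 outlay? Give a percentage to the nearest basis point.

1.35%

Value after one year: 14,785 × (1 + 0.0280/2)^2 = 14,785 × 1.028196 = $15,201.88.
Effective yield on the $15,000 outlay: 15,201.88 / 15,000 − 1 = 0.013459 = 1.35%.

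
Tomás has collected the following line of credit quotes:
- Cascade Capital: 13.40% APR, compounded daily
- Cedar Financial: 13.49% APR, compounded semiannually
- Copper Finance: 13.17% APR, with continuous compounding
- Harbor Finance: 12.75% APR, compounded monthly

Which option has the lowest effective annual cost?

Cascade Capital: (1 + 0.1340/365)^365 − 1 = 14.336%
Cedar Financial: (1 + 0.1349/2)^2 − 1 = 13.945%
Copper Finance: e^0.1317 − 1 = 14.077%
Harbor Finance: (1 + 0.1275/12)^12 − 1 = 13.522%
The lowest effective annual rate is Harbor Finance at 13.522%.

Harbor Finance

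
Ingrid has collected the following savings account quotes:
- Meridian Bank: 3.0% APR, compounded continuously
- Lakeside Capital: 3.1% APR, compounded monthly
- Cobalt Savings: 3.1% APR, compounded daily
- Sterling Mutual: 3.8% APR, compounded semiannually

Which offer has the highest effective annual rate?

Sterling Mutual

Meridian Bank: e^0.030 − 1 = 3.045%
Lakeside Capital: (1 + 0.031/12)^12 − 1 = 3.144%
Cobalt Savings: (1 + 0.031/365)^365 − 1 = 3.148%
Sterling Mutual: (1 + 0.038/2)^2 − 1 = 3.836%
The highest effective annual rate is Sterling Mutual at 3.836%.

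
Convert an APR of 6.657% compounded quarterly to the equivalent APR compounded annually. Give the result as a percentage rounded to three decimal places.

6.825%

EAR = (1 + 0.06657/4)^4 − 1 = 0.068250.
Compounded annually, the equivalent nominal rate is the EAR itself: 6.825%.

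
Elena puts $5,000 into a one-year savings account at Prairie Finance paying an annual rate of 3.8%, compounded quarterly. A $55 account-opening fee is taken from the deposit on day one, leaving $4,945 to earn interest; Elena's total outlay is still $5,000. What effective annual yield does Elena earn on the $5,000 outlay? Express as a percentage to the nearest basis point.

2.71%

Value after one year: 4,945 × (1 + 0.038/4)^4 = 4,945 × 1.038545 = $5,135.60.
Effective yield on the $5,000 outlay: 5,135.60 / 5,000 − 1 = 0.027121 = 2.71%.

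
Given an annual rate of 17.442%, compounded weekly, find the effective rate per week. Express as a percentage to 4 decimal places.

With a nominal annual rate compounded weekly, the periodic rate is the nominal rate divided by 52.
i = 0.17442 / 52 = 0.0033542 = 0.3354%.

0.3354%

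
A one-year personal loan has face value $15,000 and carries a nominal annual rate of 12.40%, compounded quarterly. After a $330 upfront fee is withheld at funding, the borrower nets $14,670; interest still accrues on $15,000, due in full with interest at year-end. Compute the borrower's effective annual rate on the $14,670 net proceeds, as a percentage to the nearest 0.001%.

15.530%

Amount owed after one year: 15,000 × (1 + 0.1240/4)^4 = 15,000 × 1.129886 = $16,948.29.
Effective rate on net proceeds: 16,948.29 / 14,670 − 1 = 0.155303 = 15.530%.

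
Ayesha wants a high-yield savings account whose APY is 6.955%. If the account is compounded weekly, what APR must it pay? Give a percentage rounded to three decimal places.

(1 + r/52)^52 − 1 = 0.06955, so 1 + r/52 = 1.06955^(1/52).
r/52 = 0.001294, so r = 0.067281 = 6.728%.

6.728%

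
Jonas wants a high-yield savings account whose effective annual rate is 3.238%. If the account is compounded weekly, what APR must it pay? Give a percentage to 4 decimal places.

3.1877%

(1 + r/52)^52 − 1 = 0.03238, so 1 + r/52 = 1.03238^(1/52).
r/52 = 0.000613, so r = 0.031877 = 3.1877%.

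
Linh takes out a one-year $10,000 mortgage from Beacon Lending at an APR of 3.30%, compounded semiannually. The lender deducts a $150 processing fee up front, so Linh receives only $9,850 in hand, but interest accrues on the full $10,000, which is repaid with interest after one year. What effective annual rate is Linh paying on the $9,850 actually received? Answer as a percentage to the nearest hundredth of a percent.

4.90%

Amount owed after one year: 10,000 × (1 + 0.0330/2)^2 = 10,000 × 1.033272 = $10,332.72.
Effective rate on net proceeds: 10,332.72 / 9,850 − 1 = 0.049007 = 4.90%.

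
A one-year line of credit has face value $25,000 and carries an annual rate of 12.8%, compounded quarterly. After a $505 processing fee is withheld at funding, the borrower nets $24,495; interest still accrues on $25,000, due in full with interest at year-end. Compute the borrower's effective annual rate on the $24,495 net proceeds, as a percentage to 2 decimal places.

15.77%

Amount owed after one year: 25,000 × (1 + 0.128/4)^4 = 25,000 × 1.134276 = $28,356.90.
Effective rate on net proceeds: 28,356.90 / 24,495 − 1 = 0.157661 = 15.77%.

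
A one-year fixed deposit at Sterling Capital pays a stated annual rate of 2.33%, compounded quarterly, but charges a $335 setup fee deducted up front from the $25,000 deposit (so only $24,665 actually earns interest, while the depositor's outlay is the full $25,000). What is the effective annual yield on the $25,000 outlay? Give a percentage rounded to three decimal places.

Value after one year: 24,665 × (1 + 0.0233/4)^4 = 24,665 × 1.023504 = $25,244.74.
Effective yield on the $25,000 outlay: 25,244.74 / 25,000 − 1 = 0.009789 = 0.979%.

0.979%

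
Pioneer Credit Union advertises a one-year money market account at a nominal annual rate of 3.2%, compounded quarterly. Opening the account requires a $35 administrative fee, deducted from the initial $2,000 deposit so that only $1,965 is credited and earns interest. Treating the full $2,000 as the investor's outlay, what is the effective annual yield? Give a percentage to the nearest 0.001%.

Value after one year: 1,965 × (1 + 0.032/4)^4 = 1,965 × 1.032386 = $2,028.64.
Effective yield on the $2,000 outlay: 2,028.64 / 2,000 − 1 = 0.014319 = 1.432%.

1.432%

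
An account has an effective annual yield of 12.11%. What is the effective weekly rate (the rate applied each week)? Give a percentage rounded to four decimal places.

The per-week rate i satisfies (1 + i)^52 = 1 + 0.1211.
i = 1.1211^(1/52) − 1 = 0.0022007 = 0.2201%.

0.2201%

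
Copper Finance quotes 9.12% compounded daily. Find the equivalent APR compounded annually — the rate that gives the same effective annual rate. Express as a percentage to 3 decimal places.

9.548%

EAR = (1 + 0.0912/365)^365 − 1 = 0.095476.
Compounded annually, the equivalent nominal rate is the EAR itself: 9.548%.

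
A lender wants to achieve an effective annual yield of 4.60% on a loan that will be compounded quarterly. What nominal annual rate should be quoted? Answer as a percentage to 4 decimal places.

4.5227%

(1 + r/4)^4 − 1 = 0.0460, so 1 + r/4 = 1.0460^(1/4).
r/4 = 0.011307, so r = 0.045227 = 4.5227%.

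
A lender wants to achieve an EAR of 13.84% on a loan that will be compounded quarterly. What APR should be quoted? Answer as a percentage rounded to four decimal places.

(1 + r/4)^4 − 1 = 0.1384, so 1 + r/4 = 1.1384^(1/4).
r/4 = 0.032937, so r = 0.131747 = 13.1747%.

13.1747%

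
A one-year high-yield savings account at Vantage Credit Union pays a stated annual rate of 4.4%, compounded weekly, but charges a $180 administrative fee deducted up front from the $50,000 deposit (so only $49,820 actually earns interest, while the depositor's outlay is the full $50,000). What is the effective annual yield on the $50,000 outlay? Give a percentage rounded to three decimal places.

4.120%

Value after one year: 49,820 × (1 + 0.044/52)^52 = 49,820 × 1.044963 = $52,060.05.
Effective yield on the $50,000 outlay: 52,060.05 / 50,000 − 1 = 0.041201 = 4.120%.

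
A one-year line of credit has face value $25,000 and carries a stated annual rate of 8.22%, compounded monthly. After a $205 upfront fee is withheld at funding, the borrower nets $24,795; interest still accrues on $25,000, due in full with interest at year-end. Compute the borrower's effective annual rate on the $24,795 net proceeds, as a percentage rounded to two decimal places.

Amount owed after one year: 25,000 × (1 + 0.0822/12)^12 = 25,000 × 1.085369 = $27,134.22.
Effective rate on net proceeds: 27,134.22 / 24,795 − 1 = 0.094342 = 9.43%.

9.43%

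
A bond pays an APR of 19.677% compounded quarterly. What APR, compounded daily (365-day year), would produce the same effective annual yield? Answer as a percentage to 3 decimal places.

EAR = (1 + 0.19677/4)^4 − 1 = 0.211771.
Solve (1 + r/365)^365 = 1.211771: r/365 = 1.211771^(1/365) − 1 = 0.000526, so r = 0.192134 = 19.213%.

19.213%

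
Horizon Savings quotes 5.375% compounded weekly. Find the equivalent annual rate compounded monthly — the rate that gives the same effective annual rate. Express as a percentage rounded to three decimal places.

5.384%

EAR = (1 + 0.05375/52)^52 − 1 = 0.055191.
Solve (1 + r/12)^12 = 1.055191: r/12 = 1.055191^(1/12) − 1 = 0.004487, so r = 0.053843 = 5.384%.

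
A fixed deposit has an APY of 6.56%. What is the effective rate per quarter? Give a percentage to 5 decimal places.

The per-quarter rate i satisfies (1 + i)^4 = 1 + 0.0656.
i = 1.0656^(1/4) − 1 = 0.0160113 = 1.60113%.

1.60113%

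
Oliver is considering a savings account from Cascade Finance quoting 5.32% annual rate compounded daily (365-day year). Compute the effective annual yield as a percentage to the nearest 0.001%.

EAR = (1 + 0.0532/365)^365 − 1.
= (1 + 0.000146)^365 − 1 = 1.054636 − 1 = 5.464%.

5.464%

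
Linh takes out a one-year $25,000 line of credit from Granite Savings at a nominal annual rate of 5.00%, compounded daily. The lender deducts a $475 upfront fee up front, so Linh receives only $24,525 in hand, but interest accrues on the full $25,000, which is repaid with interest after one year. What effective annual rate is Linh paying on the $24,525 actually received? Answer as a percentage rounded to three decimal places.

Amount owed after one year: 25,000 × (1 + 0.0500/365)^365 = 25,000 × 1.051267 = $26,281.69.
Effective rate on net proceeds: 26,281.69 / 24,525 − 1 = 0.071628 = 7.163%.

7.163%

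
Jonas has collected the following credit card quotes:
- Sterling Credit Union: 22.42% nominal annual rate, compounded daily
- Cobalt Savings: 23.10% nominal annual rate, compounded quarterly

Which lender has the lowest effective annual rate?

Sterling Credit Union: (1 + 0.2242/365)^365 − 1 = 25.124%
Cobalt Savings: (1 + 0.2310/4)^4 − 1 = 25.179%
The lowest effective annual rate is Sterling Credit Union at 25.124%.

Sterling Credit Union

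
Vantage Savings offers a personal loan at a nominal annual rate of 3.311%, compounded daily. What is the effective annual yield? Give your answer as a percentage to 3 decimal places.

3.366%

EAR = (1 + 0.03311/365)^365 − 1.
= 1.033663 − 1 = 3.366%.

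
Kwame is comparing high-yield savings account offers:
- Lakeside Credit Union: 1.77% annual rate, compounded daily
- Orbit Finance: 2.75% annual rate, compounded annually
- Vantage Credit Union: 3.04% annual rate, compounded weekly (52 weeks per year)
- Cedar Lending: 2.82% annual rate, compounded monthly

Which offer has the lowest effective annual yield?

Lakeside Credit Union

Lakeside Credit Union: (1 + 0.0177/365)^365 − 1 = 1.786%
Orbit Finance: compounded annually, EAR = 2.750%
Vantage Credit Union: (1 + 0.0304/52)^52 − 1 = 3.086%
Cedar Lending: (1 + 0.0282/12)^12 − 1 = 2.857%
The lowest effective annual rate is Lakeside Credit Union at 1.786%.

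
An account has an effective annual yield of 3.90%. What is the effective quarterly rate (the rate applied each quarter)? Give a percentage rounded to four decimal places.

0.9611%

The per-quarter rate i satisfies (1 + i)^4 = 1 + 0.0390.
i = 1.0390^(1/4) − 1 = 0.0096106 = 0.9611%.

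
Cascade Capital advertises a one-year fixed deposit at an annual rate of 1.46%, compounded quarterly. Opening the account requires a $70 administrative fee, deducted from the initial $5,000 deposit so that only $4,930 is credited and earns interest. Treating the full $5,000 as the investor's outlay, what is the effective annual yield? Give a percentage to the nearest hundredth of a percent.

Value after one year: 4,930 × (1 + 0.0146/4)^4 = 4,930 × 1.014680 = $5,002.37.
Effective yield on the $5,000 outlay: 5,002.37 / 5,000 − 1 = 0.000475 = 0.05%.

0.05%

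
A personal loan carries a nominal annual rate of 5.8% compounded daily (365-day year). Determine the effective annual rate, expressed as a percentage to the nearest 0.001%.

EAR = (1 + 0.058/365)^365 − 1.
= 1.059710 − 1 = 5.971%.

5.971%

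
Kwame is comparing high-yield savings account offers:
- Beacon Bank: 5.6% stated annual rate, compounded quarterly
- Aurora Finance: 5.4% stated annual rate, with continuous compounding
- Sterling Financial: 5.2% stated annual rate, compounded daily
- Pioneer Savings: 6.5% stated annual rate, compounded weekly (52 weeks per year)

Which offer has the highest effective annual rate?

Pioneer Savings

Beacon Bank: (1 + 0.056/4)^4 − 1 = 5.719%
Aurora Finance: e^0.054 − 1 = 5.548%
Sterling Financial: (1 + 0.052/365)^365 − 1 = 5.337%
Pioneer Savings: (1 + 0.065/52)^52 − 1 = 6.712%
The highest effective annual rate is Pioneer Savings at 6.712%.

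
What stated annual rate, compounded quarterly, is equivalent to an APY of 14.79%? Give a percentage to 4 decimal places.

14.0340%

(1 + r/4)^4 − 1 = 0.1479, so 1 + r/4 = 1.1479^(1/4).
r/4 = 0.035085, so r = 0.140340 = 14.0340%.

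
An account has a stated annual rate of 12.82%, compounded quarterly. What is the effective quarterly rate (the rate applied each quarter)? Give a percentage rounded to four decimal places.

3.2050%

With a nominal annual rate compounded quarterly, the periodic rate is the nominal rate divided by 4.
i = 0.1282 / 4 = 0.0320500 = 3.2050%.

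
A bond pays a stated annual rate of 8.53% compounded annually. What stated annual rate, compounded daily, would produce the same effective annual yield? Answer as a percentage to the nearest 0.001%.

8.187%

Compounded annually, EAR = nominal = 0.085300.
Solve (1 + r/365)^365 = 1.085300: r/365 = 1.085300^(1/365) − 1 = 0.000224, so r = 0.081866 = 8.187%.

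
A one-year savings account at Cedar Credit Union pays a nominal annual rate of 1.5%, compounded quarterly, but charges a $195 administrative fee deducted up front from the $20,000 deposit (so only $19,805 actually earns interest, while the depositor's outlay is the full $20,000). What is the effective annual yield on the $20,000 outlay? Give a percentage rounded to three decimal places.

0.519%

Value after one year: 19,805 × (1 + 0.015/4)^4 = 19,805 × 1.015085 = $20,103.75.
Effective yield on the $20,000 outlay: 20,103.75 / 20,000 − 1 = 0.005188 = 0.519%.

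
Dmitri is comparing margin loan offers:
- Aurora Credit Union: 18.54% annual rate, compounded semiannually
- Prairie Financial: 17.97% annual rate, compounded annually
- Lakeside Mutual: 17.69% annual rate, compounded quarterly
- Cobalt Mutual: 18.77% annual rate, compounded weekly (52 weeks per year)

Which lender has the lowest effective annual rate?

Prairie Financial

Aurora Credit Union: (1 + 0.1854/2)^2 − 1 = 19.399%
Prairie Financial: compounded annually, EAR = 17.970%
Lakeside Mutual: (1 + 0.1769/4)^4 − 1 = 18.898%
Cobalt Mutual: (1 + 0.1877/52)^52 − 1 = 20.606%
The lowest effective annual rate is Prairie Financial at 17.970%.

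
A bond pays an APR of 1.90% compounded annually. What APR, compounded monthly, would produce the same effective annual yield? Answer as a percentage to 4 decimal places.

Compounded annually, EAR = nominal = 0.019000.
Solve (1 + r/12)^12 = 1.019000: r/12 = 1.019000^(1/12) − 1 = 0.001570, so r = 0.018837 = 1.8837%.

1.8837%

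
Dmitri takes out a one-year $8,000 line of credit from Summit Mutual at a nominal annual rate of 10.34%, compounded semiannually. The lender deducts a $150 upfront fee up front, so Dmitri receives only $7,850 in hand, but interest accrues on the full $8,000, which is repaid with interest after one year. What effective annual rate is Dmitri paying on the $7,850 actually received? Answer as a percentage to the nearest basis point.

12.72%

Amount owed after one year: 8,000 × (1 + 0.1034/2)^2 = 8,000 × 1.106073 = $8,848.58.
Effective rate on net proceeds: 8,848.58 / 7,850 − 1 = 0.127208 = 12.72%.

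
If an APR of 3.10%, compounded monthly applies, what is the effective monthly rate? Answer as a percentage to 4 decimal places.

0.2583%

With a nominal annual rate compounded monthly, the periodic rate is the nominal rate divided by 12.
i = 0.0310 / 12 = 0.0025833 = 0.2583%.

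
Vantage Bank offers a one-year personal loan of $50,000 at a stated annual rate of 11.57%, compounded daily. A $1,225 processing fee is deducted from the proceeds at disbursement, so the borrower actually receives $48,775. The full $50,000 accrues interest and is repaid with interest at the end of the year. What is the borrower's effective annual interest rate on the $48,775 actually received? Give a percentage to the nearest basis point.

Amount owed after one year: 50,000 × (1 + 0.1157/365)^365 = 50,000 × 1.122638 = $56,131.92.
Effective rate on net proceeds: 56,131.92 / 48,775 − 1 = 0.150834 = 15.08%.

15.08%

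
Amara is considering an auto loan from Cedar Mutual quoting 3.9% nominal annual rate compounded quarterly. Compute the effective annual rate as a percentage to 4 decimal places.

EAR = (1 + 0.039/4)^4 − 1.
= (1 + 0.009750)^4 − 1 = 1.039574 − 1 = 3.9574%.

3.9574%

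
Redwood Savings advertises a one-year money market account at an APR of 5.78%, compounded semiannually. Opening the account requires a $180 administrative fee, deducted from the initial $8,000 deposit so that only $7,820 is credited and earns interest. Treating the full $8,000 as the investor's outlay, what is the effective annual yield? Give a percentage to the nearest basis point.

Value after one year: 7,820 × (1 + 0.0578/2)^2 = 7,820 × 1.058635 = $8,278.53.
Effective yield on the $8,000 outlay: 8,278.53 / 8,000 − 1 = 0.034816 = 3.48%.

3.48%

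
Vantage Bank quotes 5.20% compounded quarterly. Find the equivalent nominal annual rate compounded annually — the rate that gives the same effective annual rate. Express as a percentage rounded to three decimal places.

EAR = (1 + 0.0520/4)^4 − 1 = 0.053023.
Compounded annually, the equivalent nominal rate is the EAR itself: 5.302%.

5.302%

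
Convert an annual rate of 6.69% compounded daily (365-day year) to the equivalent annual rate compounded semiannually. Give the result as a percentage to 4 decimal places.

EAR = (1 + 0.0669/365)^365 − 1 = 0.069182.
Solve (1 + r/2)^2 = 1.069182: r/2 = 1.069182^(1/2) − 1 = 0.034013, so r = 0.068025 = 6.8025%.

6.8025%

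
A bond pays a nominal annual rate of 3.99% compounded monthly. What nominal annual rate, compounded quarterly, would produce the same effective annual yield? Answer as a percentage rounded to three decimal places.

EAR = (1 + 0.0399/12)^12 − 1 = 0.040638.
Solve (1 + r/4)^4 = 1.040638: r/4 = 1.040638^(1/4) − 1 = 0.010008, so r = 0.040033 = 4.003%.

4.003%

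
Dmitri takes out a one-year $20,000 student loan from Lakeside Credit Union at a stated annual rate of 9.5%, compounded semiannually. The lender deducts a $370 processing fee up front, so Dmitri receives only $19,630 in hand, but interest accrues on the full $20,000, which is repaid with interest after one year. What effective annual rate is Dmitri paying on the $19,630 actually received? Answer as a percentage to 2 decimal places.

Amount owed after one year: 20,000 × (1 + 0.095/2)^2 = 20,000 × 1.097256 = $21,945.13.
Effective rate on net proceeds: 21,945.13 / 19,630 − 1 = 0.117938 = 11.79%.

11.79%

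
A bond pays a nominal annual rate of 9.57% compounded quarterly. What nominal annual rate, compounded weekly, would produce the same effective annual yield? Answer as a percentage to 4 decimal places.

9.4659%

EAR = (1 + 0.0957/4)^4 − 1 = 0.099190.
Solve (1 + r/52)^52 = 1.099190: r/52 = 1.099190^(1/52) − 1 = 0.001820, so r = 0.094659 = 9.4659%.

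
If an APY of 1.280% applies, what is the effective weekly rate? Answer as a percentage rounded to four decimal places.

0.0245%

The per-week rate i satisfies (1 + i)^52 = 1 + 0.01280.
i = 1.01280^(1/52) − 1 = 0.0002446 = 0.0245%.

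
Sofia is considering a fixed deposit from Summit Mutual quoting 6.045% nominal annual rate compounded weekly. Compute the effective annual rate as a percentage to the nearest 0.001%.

6.228%

EAR = (1 + 0.06045/52)^52 − 1.
= 1.062277 − 1 = 6.228%.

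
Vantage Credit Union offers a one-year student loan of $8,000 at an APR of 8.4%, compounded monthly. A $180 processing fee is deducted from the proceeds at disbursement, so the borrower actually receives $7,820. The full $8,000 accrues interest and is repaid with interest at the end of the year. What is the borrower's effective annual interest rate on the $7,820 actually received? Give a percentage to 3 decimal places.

11.234%

Amount owed after one year: 8,000 × (1 + 0.084/12)^12 = 8,000 × 1.087311 = $8,698.49.
Effective rate on net proceeds: 8,698.49 / 7,820 − 1 = 0.112338 = 11.234%.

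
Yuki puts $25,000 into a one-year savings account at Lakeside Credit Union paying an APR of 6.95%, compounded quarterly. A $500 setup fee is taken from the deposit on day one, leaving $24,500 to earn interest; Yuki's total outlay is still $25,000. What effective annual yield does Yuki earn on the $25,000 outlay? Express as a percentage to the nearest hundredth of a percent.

Value after one year: 24,500 × (1 + 0.0695/4)^4 = 24,500 × 1.071332 = $26,247.64.
Effective yield on the $25,000 outlay: 26,247.64 / 25,000 − 1 = 0.049906 = 4.99%.

4.99%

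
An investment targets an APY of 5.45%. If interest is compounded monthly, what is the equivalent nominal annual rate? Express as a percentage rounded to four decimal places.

(1 + r/12)^12 − 1 = 0.0545, so 1 + r/12 = 1.0545^(1/12).
r/12 = 0.004432, so r = 0.053184 = 5.3184%.

5.3184%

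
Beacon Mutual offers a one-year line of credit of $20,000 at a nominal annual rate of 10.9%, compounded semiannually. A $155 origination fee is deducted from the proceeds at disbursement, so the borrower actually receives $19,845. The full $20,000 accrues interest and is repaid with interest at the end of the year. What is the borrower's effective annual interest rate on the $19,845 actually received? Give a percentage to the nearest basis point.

Amount owed after one year: 20,000 × (1 + 0.109/2)^2 = 20,000 × 1.111970 = $22,239.40.
Effective rate on net proceeds: 22,239.40 / 19,845 − 1 = 0.120655 = 12.07%.

12.07%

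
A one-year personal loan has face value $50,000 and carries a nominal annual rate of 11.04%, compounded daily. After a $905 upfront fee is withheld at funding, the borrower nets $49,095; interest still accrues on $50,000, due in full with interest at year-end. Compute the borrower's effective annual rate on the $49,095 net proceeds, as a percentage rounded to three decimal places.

Amount owed after one year: 50,000 × (1 + 0.1104/365)^365 = 50,000 × 1.116706 = $55,835.30.
Effective rate on net proceeds: 55,835.30 / 49,095 − 1 = 0.137291 = 13.729%.

13.729%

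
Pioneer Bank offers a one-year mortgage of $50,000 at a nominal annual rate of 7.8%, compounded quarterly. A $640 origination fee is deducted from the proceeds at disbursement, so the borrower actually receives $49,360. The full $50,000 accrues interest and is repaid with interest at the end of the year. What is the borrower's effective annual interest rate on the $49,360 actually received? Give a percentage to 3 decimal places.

Amount owed after one year: 50,000 × (1 + 0.078/4)^4 = 50,000 × 1.080311 = $54,015.57.
Effective rate on net proceeds: 54,015.57 / 49,360 − 1 = 0.094319 = 9.432%.

9.432%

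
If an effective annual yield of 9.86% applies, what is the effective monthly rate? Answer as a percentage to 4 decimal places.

0.7867%

The per-month rate i satisfies (1 + i)^12 = 1 + 0.0986.
i = 1.0986^(1/12) − 1 = 0.0078672 = 0.7867%.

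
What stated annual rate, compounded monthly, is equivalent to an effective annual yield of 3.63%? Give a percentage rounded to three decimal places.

(1 + r/12)^12 − 1 = 0.0363, so 1 + r/12 = 1.0363^(1/12).
r/12 = 0.002976, so r = 0.035710 = 3.571%.

3.571%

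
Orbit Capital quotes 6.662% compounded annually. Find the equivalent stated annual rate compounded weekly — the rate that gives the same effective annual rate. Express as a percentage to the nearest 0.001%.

Compounded annually, EAR = nominal = 0.066620.
Solve (1 + r/52)^52 = 1.066620: r/52 = 1.066620^(1/52) − 1 = 0.001241, so r = 0.064535 = 6.453%.

6.453%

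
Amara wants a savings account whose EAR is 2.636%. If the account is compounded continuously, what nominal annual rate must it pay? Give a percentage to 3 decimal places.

2.602%

Continuous: nominal r satisfies e^r − 1 = 0.02636.
r = ln(1 + 0.02636) = ln(1.02636) = 0.026019 = 2.602%.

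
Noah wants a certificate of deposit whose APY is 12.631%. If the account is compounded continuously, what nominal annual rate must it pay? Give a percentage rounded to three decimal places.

Continuous: nominal r satisfies e^r − 1 = 0.12631.
r = ln(1 + 0.12631) = ln(1.12631) = 0.118947 = 11.895%.

11.895%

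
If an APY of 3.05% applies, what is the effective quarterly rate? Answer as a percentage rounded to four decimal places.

0.7539%

The per-quarter rate i satisfies (1 + i)^4 = 1 + 0.0305.
i = 1.0305^(1/4) − 1 = 0.0075393 = 0.7539%.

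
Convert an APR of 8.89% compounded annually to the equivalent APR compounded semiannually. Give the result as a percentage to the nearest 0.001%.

Compounded annually, EAR = nominal = 0.088900.
Solve (1 + r/2)^2 = 1.088900: r/2 = 1.088900^(1/2) − 1 = 0.043504, so r = 0.087007 = 8.701%.

8.701%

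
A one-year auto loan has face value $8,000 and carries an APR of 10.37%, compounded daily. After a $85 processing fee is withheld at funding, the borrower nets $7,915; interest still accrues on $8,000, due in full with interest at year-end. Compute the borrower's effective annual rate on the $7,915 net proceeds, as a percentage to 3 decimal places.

Amount owed after one year: 8,000 × (1 + 0.1037/365)^365 = 8,000 × 1.109251 = $8,874.01.
Effective rate on net proceeds: 8,874.01 / 7,915 − 1 = 0.121164 = 12.116%.

12.116%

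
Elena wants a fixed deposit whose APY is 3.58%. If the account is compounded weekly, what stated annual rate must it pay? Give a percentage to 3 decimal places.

(1 + r/52)^52 − 1 = 0.0358, so 1 + r/52 = 1.0358^(1/52).
r/52 = 0.000677, so r = 0.035186 = 3.519%.

3.519%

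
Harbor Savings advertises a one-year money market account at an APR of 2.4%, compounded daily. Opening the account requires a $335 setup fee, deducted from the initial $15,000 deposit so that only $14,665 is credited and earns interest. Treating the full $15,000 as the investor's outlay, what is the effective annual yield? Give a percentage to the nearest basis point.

0.14%

Value after one year: 14,665 × (1 + 0.024/365)^365 = 14,665 × 1.024290 = $15,021.21.
Effective yield on the $15,000 outlay: 15,021.21 / 15,000 − 1 = 0.001414 = 0.14%.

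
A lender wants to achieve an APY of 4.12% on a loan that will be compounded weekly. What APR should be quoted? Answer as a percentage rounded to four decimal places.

4.0390%

(1 + r/52)^52 − 1 = 0.0412, so 1 + r/52 = 1.0412^(1/52).
r/52 = 0.000777, so r = 0.040390 = 4.0390%.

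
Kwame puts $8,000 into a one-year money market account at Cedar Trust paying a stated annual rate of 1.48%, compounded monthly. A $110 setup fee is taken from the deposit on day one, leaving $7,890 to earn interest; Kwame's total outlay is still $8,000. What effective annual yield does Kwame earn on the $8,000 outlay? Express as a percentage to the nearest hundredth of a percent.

Value after one year: 7,890 × (1 + 0.0148/12)^12 = 7,890 × 1.014901 = $8,007.57.
Effective yield on the $8,000 outlay: 8,007.57 / 8,000 − 1 = 0.000946 = 0.09%.

0.09%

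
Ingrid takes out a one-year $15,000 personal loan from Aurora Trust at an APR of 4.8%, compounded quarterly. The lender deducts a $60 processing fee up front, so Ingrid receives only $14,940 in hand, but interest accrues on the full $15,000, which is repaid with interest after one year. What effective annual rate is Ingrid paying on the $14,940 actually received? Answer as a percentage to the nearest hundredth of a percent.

5.31%

Amount owed after one year: 15,000 × (1 + 0.048/4)^4 = 15,000 × 1.048871 = $15,733.06.
Effective rate on net proceeds: 15,733.06 / 14,940 − 1 = 0.053083 = 5.31%.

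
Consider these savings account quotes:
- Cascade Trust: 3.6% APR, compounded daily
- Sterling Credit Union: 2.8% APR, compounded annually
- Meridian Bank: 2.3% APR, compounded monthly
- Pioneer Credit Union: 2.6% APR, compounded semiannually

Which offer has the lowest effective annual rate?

Cascade Trust: (1 + 0.036/365)^365 − 1 = 3.665%
Sterling Credit Union: compounded annually, EAR = 2.800%
Meridian Bank: (1 + 0.023/12)^12 − 1 = 2.324%
Pioneer Credit Union: (1 + 0.026/2)^2 − 1 = 2.617%
The lowest effective annual rate is Meridian Bank at 2.324%.

Meridian Bank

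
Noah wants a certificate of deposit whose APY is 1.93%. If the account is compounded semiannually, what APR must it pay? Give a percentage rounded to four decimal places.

(1 + r/2)^2 − 1 = 0.0193, so 1 + r/2 = 1.0193^(1/2).
r/2 = 0.009604, so r = 0.019208 = 1.9208%.

1.9208%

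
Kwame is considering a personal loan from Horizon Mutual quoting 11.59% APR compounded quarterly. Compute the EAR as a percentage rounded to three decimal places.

EAR = (1 + 0.1159/4)^4 − 1.
= 1.121035 − 1 = 12.104%.

12.104%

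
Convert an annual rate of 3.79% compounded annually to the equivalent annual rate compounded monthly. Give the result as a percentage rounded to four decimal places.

Compounded annually, EAR = nominal = 0.037900.
Solve (1 + r/12)^12 = 1.037900: r/12 = 1.037900^(1/12) − 1 = 0.003105, so r = 0.037257 = 3.7257%.

3.7257%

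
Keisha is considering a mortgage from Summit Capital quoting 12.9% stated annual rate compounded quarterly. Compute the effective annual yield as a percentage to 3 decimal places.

13.538%

EAR = (1 + 0.129/4)^4 − 1.
= (1 + 0.032250)^4 − 1 = 1.135376 − 1 = 13.538%.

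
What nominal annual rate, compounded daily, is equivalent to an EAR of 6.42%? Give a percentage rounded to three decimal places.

6.223%

(1 + r/365)^365 − 1 = 0.0642, so 1 + r/365 = 1.0642^(1/365).
r/365 = 0.000170, so r = 0.062229 = 6.223%.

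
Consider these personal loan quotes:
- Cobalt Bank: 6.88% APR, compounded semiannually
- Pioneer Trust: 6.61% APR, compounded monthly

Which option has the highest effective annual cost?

Cobalt Bank

Cobalt Bank: (1 + 0.0688/2)^2 − 1 = 6.998%
Pioneer Trust: (1 + 0.0661/12)^12 − 1 = 6.814%
The highest effective annual rate is Cobalt Bank at 6.998%.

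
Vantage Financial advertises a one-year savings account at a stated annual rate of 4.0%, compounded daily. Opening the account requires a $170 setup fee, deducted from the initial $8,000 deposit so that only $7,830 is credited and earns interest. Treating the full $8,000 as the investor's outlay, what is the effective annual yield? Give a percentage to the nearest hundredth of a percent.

Value after one year: 7,830 × (1 + 0.040/365)^365 = 7,830 × 1.040808 = $8,149.53.
Effective yield on the $8,000 outlay: 8,149.53 / 8,000 − 1 = 0.018691 = 1.87%.

1.87%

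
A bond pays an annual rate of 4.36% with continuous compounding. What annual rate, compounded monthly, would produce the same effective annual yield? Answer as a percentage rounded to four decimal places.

4.3679%

EAR under continuous compounding: e^0.0436 − 1 = 0.044564.
Solve (1 + r/12)^12 = 1.044564: r/12 = 1.044564^(1/12) − 1 = 0.003640, so r = 0.043679 = 4.3679%.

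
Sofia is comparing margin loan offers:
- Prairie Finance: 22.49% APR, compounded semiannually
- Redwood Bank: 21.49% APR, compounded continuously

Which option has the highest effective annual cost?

Redwood Bank

Prairie Finance: (1 + 0.2249/2)^2 − 1 = 23.755%
Redwood Bank: e^0.2149 − 1 = 23.974%
The highest effective annual rate is Redwood Bank at 23.974%.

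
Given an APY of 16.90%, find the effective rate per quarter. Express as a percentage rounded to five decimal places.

3.98091%

The per-quarter rate i satisfies (1 + i)^4 = 1 + 0.1690.
i = 1.1690^(1/4) − 1 = 0.0398091 = 3.98091%.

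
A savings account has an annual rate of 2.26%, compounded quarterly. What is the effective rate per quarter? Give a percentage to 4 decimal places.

0.5650%

With a nominal annual rate compounded quarterly, the periodic rate is the nominal rate divided by 4.
i = 0.0226 / 4 = 0.0056500 = 0.5650%.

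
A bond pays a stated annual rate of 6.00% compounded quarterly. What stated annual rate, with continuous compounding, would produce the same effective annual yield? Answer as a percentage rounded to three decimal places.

5.955%

EAR = (1 + 0.0600/4)^4 − 1 = 0.061364.
Equivalent continuous rate: r = ln(1 + 0.061364) = 0.059554 = 5.955%.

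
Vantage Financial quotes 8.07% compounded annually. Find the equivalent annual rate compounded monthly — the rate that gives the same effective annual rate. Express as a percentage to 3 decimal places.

7.786%

Compounded annually, EAR = nominal = 0.080700.
Solve (1 + r/12)^12 = 1.080700: r/12 = 1.080700^(1/12) − 1 = 0.006488, so r = 0.077860 = 7.786%.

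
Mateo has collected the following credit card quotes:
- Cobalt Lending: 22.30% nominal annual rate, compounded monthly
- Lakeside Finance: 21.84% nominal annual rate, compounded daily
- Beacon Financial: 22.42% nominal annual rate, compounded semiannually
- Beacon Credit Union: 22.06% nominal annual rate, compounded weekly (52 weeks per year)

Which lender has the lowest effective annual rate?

Beacon Financial

Cobalt Lending: (1 + 0.2230/12)^12 − 1 = 24.727%
Lakeside Finance: (1 + 0.2184/365)^365 − 1 = 24.400%
Beacon Financial: (1 + 0.2242/2)^2 − 1 = 23.677%
Beacon Credit Union: (1 + 0.2206/52)^52 − 1 = 24.624%
The lowest effective annual rate is Beacon Financial at 23.677%.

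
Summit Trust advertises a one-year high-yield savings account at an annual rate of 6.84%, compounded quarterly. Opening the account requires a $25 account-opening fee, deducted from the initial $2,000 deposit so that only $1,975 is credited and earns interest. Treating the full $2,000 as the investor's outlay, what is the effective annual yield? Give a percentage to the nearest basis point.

5.68%

Value after one year: 1,975 × (1 + 0.0684/4)^4 = 1,975 × 1.070175 = $2,113.59.
Effective yield on the $2,000 outlay: 2,113.59 / 2,000 − 1 = 0.056797 = 5.68%.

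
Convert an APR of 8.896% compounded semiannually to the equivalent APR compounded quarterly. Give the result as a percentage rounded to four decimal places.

EAR = (1 + 0.08896/2)^2 − 1 = 0.090938.
Solve (1 + r/4)^4 = 1.090938: r/4 = 1.090938^(1/4) − 1 = 0.021998, so r = 0.087992 = 8.7992%.

8.7992%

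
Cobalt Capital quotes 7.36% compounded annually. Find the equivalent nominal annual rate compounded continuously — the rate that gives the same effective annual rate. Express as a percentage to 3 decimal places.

7.102%

Compounded annually, EAR = nominal = 0.073600.
Equivalent continuous rate: r = ln(1 + 0.073600) = 0.071017 = 7.102%.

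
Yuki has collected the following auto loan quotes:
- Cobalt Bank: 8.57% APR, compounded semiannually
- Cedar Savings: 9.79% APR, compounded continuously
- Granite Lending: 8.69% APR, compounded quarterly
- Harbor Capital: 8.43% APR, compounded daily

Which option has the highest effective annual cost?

Cobalt Bank: (1 + 0.0857/2)^2 − 1 = 8.754%
Cedar Savings: e^0.0979 − 1 = 10.285%
Granite Lending: (1 + 0.0869/4)^4 − 1 = 8.977%
Harbor Capital: (1 + 0.0843/365)^365 − 1 = 8.794%
The highest effective annual rate is Cedar Savings at 10.285%.

Cedar Savings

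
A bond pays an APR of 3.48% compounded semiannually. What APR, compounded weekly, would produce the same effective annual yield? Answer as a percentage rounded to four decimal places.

3.4512%

EAR = (1 + 0.0348/2)^2 − 1 = 0.035103.
Solve (1 + r/52)^52 = 1.035103: r/52 = 1.035103^(1/52) − 1 = 0.000664, so r = 0.034512 = 3.4512%.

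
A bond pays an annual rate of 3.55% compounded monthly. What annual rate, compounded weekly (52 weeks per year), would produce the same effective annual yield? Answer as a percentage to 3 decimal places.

EAR = (1 + 0.0355/12)^12 − 1 = 0.036083.
Solve (1 + r/52)^52 = 1.036083: r/52 = 1.036083^(1/52) − 1 = 0.000682, so r = 0.035460 = 3.546%.

3.546%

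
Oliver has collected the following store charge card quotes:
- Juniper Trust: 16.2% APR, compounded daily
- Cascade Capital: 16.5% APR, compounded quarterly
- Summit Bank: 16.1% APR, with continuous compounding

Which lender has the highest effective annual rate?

Juniper Trust: (1 + 0.162/365)^365 − 1 = 17.582%
Cascade Capital: (1 + 0.165/4)^4 − 1 = 17.549%
Summit Bank: e^0.161 − 1 = 17.468%
The highest effective annual rate is Juniper Trust at 17.582%.

Juniper Trust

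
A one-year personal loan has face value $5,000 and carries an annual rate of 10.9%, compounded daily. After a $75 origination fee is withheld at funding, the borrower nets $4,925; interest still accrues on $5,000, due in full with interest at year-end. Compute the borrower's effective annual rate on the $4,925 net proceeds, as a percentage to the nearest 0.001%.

Amount owed after one year: 5,000 × (1 + 0.109/365)^365 = 5,000 × 1.115144 = $5,575.72.
Effective rate on net proceeds: 5,575.72 / 4,925 − 1 = 0.132126 = 13.213%.

13.213%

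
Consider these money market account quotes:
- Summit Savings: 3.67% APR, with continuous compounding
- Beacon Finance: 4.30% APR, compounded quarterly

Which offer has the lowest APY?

Summit Savings

Summit Savings: e^0.0367 − 1 = 3.738%
Beacon Finance: (1 + 0.0430/4)^4 − 1 = 4.370%
The lowest effective annual rate is Summit Savings at 3.738%.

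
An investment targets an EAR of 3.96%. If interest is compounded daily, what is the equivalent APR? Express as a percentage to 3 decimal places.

(1 + r/365)^365 − 1 = 0.0396, so 1 + r/365 = 1.0396^(1/365).
r/365 = 0.000106, so r = 0.038838 = 3.884%.

3.884%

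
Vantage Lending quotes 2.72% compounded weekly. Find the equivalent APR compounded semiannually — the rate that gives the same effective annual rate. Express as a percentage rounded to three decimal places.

EAR = (1 + 0.0272/52)^52 − 1 = 0.027566.
Solve (1 + r/2)^2 = 1.027566: r/2 = 1.027566^(1/2) − 1 = 0.013689, so r = 0.027379 = 2.738%.

2.738%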